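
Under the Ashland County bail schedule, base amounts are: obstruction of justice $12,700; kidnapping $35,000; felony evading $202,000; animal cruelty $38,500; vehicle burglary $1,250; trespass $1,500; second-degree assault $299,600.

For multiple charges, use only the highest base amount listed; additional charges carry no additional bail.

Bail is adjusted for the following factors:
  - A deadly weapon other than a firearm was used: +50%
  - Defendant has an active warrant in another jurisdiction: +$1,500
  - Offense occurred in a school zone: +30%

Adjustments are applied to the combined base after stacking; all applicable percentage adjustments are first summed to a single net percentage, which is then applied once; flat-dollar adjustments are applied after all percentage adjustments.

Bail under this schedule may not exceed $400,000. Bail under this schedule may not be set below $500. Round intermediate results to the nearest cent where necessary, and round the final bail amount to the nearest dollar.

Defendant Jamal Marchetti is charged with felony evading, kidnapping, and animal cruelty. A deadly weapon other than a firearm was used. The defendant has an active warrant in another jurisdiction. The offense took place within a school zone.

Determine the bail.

Base amounts from the schedule: felony evading $202,000; kidnapping $35,000; animal cruelty $38,500.
Stacking rule: use the highest base only. Highest is felony evading at $202,000. Combined base = $202,000.
Net percentage adjustment: +50% +30% = +80%. $202,000 × 1.8 = $363,600.
Defendant has an active warrant in another jurisdiction (+$1,500 flat): $363,600 + $1,500 = $365,100.
$365,100 is within the $400,000 maximum.
$365,100 is at or above the $500 minimum.

$365,100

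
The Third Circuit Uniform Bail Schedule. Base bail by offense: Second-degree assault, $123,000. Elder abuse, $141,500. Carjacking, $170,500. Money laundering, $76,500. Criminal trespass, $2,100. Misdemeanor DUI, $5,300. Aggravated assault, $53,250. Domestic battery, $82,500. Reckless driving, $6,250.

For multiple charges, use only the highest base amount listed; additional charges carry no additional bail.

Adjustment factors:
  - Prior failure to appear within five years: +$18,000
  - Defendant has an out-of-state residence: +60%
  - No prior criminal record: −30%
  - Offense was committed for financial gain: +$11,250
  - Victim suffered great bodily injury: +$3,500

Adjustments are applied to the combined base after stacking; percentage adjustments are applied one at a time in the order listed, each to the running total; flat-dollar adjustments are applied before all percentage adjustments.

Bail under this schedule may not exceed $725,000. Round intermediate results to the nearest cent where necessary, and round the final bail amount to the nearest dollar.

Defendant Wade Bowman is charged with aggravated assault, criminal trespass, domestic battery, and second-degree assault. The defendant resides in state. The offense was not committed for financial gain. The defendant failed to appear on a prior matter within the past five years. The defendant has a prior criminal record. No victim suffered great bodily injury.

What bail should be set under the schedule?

Base amounts from the schedule: aggravated assault $53,250; criminal trespass $2,100; domestic battery $82,500; second-degree assault $123,000.
Stacking rule: use the highest base only. Highest is second-degree assault at $123,000. Combined base = $123,000.
Prior failure to appear within five years (+$18,000 flat): $123,000 + $18,000 = $141,000.
$141,000 is within the $725,000 maximum.

$141,000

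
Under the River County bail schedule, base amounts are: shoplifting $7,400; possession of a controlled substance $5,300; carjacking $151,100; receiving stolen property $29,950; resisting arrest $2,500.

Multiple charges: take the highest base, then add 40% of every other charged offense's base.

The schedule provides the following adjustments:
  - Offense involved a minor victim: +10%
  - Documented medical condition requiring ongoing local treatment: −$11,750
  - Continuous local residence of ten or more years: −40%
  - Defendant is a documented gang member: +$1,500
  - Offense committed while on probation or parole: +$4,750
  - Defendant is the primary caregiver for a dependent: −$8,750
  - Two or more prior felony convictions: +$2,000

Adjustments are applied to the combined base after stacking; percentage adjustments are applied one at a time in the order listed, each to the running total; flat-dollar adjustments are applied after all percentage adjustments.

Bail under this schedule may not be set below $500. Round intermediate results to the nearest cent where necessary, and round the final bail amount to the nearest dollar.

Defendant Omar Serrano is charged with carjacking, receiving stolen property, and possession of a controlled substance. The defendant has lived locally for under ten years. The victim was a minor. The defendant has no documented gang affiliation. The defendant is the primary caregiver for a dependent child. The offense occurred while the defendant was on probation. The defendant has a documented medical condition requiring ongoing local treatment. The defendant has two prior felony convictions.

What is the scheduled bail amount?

$167,970

Base amounts from the schedule: carjacking $151,100; receiving stolen property $29,950; possession of a controlled substance $5,300.
Stacking rule: highest base plus 40% of each additional charge. Highest is carjacking at $151,100. Additional: $29,950 × 40% = $11,980; $5,300 × 40% = $2,120. Combined base = $151,100 + $14,100 = $165,200.
Offense involved a minor victim (+10%): $165,200 × 1.1 = $181,720.
Documented medical condition requiring ongoing local treatment (−$11,750 flat): $181,720 − $11,750 = $169,970.
Offense committed while on probation or parole (+$4,750 flat): $169,970 + $4,750 = $174,720.
Defendant is the primary caregiver for a dependent (−$8,750 flat): $174,720 − $8,750 = $165,970.
Two or more prior felony convictions (+$2,000 flat): $165,970 + $2,000 = $167,970.
$167,970 is at or above the $500 minimum.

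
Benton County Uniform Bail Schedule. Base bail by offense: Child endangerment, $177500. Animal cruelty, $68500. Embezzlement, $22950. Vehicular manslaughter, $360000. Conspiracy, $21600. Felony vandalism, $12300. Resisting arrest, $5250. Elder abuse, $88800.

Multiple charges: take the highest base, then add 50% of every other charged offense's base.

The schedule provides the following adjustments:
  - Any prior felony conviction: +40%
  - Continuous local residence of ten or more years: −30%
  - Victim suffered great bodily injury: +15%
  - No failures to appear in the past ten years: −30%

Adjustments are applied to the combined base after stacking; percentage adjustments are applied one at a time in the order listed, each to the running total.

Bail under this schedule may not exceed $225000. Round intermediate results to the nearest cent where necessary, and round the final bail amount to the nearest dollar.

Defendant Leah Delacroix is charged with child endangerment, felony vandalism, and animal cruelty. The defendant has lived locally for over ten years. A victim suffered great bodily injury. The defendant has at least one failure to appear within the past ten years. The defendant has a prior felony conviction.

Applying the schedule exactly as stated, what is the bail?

Base amounts from the schedule: child endangerment $177500; felony vandalism $12300; animal cruelty $68500.
Stacking rule: highest base plus 50% of each additional charge. Highest is child endangerment at $177500. Additional: $12300 × 50% = $6150; $68500 × 50% = $34250. Combined base = $177500 + $40400 = $217900.
Any prior felony conviction (+40%): $217900 × 1.4 = $305060.
Continuous local residence of ten or more years (−30%): $305060 × 0.7 = $213542.
Victim suffered great bodily injury (+15%): $213542 × 1.15 = $245573.30.
Result $245573.30 exceeds the maximum of $225000; bail is capped at $225000.

$225000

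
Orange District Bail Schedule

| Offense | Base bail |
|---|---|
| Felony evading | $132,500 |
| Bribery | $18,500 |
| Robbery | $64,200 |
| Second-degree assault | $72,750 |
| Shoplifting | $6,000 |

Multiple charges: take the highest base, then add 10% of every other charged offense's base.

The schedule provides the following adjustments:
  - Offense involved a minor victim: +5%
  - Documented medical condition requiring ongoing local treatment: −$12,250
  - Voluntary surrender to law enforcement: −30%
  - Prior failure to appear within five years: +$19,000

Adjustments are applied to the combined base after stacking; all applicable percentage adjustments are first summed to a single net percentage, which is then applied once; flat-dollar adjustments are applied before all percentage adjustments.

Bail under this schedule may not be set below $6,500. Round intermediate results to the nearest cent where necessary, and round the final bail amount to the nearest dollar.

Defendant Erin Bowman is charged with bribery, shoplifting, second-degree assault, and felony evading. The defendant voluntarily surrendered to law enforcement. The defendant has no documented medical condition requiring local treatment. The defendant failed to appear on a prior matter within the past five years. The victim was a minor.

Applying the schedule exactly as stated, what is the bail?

$120,919

Base amounts from the schedule: bribery $18,500; shoplifting $6,000; second-degree assault $72,750; felony evading $132,500.
Stacking rule: highest base plus 10% of each additional charge. Highest is felony evading at $132,500. Additional: $18,500 × 10% = $1,850; $6,000 × 10% = $600; $72,750 × 10% = $7,275. Combined base = $132,500 + $9,725 = $142,225.
Prior failure to appear within five years (+$19,000 flat): $142,225 + $19,000 = $161,225.
Net percentage adjustment: +5% −30% = −25%. $161,225 × 0.75 = $120,918.75.
$120,918.75 is at or above the $6,500 minimum.
Rounded to the nearest dollar: $120,919.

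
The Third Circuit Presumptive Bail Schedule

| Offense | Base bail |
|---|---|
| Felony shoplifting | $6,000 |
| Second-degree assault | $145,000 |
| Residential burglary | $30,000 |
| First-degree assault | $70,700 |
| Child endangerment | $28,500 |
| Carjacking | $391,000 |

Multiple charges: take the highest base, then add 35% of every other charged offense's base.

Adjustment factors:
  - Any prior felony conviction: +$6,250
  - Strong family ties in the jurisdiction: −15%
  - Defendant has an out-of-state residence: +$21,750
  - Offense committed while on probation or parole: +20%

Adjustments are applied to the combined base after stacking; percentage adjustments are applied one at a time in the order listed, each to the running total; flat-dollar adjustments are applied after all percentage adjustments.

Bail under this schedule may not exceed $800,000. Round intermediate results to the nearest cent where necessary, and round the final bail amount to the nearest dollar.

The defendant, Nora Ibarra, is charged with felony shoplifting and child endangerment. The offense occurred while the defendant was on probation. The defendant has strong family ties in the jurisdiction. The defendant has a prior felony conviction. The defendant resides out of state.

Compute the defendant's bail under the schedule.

Base amounts from the schedule: felony shoplifting $6,000; child endangerment $28,500.
Stacking rule: highest base plus 35% of each additional charge. Highest is child endangerment at $28,500. Additional: $6,000 × 35% = $2,100. Combined base = $28,500 + $2,100 = $30,600.
Strong family ties in the jurisdiction (−15%): $30,600 × 0.85 = $26,010.
Offense committed while on probation or parole (+20%): $26,010 × 1.2 = $31,212.
Any prior felony conviction (+$6,250 flat): $31,212 + $6,250 = $37,462.
Defendant has an out-of-state residence (+$21,750 flat): $37,462 + $21,750 = $59,212.
$59,212 is within the $800,000 maximum.

$59,212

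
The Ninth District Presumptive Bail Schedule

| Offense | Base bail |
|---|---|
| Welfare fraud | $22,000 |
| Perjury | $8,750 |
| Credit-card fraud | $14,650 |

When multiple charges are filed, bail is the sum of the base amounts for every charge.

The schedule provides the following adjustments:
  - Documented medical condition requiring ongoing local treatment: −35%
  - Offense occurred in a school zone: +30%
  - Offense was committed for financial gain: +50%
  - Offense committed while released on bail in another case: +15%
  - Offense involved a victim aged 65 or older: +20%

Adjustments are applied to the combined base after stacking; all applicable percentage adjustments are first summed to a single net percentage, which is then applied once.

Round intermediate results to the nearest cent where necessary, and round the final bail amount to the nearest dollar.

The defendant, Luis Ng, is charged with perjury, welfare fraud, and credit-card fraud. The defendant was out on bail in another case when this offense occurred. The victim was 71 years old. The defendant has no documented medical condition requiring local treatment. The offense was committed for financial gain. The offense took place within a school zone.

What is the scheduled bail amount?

$97,610

Base amounts from the schedule: perjury $8,750; welfare fraud $22,000; credit-card fraud $14,650.
Stacking rule: sum of all bases. $8,750 + $22,000 + $14,650 = $45,400.
Net percentage adjustment: +30% +50% +15% +20% = +115%. $45,400 × 2.15 = $97,610.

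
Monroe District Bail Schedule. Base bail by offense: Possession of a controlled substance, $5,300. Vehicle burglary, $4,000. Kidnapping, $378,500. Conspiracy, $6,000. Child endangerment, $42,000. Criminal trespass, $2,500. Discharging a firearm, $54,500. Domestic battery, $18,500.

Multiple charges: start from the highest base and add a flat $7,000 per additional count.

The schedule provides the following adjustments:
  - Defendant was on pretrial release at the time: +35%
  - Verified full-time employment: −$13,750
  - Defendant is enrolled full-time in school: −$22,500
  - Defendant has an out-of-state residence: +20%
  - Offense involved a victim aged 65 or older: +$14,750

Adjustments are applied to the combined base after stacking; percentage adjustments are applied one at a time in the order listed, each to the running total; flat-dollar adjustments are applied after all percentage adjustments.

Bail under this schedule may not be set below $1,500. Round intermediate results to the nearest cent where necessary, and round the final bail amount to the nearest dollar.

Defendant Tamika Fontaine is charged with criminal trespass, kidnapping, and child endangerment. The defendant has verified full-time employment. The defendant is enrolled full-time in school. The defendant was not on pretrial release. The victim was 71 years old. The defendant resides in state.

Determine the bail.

Base amounts from the schedule: criminal trespass $2,500; kidnapping $378,500; child endangerment $42,000.
Stacking rule: highest base plus $7,000 per additional charge. Highest is kidnapping at $378,500; 2 additional charges → +$14,000. Combined base = $392,500.
Verified full-time employment (−$13,750 flat): $392,500 − $13,750 = $378,750.
Defendant is enrolled full-time in school (−$22,500 flat): $378,750 − $22,500 = $356,250.
Offense involved a victim aged 65 or older (+$14,750 flat): $356,250 + $14,750 = $371,000.
$371,000 is at or above the $1,500 minimum.

$371,000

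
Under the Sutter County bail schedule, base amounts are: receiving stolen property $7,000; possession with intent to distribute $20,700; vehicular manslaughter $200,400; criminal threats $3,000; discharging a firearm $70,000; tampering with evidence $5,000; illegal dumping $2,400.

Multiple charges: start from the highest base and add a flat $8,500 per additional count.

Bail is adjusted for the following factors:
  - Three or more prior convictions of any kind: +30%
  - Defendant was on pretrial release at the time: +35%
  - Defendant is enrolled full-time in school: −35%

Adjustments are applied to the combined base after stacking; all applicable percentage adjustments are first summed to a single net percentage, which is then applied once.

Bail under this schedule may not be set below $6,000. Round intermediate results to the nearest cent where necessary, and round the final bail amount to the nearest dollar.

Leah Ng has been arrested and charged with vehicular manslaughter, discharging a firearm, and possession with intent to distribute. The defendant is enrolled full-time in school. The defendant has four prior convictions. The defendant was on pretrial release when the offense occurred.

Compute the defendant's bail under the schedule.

$282,620

Base amounts from the schedule: vehicular manslaughter $200,400; discharging a firearm $70,000; possession with intent to distribute $20,700.
Stacking rule: highest base plus $8,500 per additional charge. Highest is vehicular manslaughter at $200,400; 2 additional charges → +$17,000. Combined base = $217,400.
Net percentage adjustment: +30% +35% −35% = +30%. $217,400 × 1.3 = $282,620.
$282,620 is at or above the $6,000 minimum.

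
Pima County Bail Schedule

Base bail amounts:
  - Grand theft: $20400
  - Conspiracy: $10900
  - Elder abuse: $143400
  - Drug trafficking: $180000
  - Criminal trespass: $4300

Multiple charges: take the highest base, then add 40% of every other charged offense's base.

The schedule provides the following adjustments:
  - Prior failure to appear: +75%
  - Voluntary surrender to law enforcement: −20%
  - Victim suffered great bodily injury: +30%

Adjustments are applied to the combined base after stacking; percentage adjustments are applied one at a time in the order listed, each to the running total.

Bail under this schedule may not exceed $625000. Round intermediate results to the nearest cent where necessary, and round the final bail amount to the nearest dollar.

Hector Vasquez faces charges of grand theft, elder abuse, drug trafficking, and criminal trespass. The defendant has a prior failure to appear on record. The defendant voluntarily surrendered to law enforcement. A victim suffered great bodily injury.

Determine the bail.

Base amounts from the schedule: grand theft $20400; elder abuse $143400; drug trafficking $180000; criminal trespass $4300.
Stacking rule: highest base plus 40% of each additional charge. Highest is drug trafficking at $180000. Additional: $20400 × 40% = $8160; $143400 × 40% = $57360; $4300 × 40% = $1720. Combined base = $180000 + $67240 = $247240.
Prior failure to appear (+75%): $247240 × 1.75 = $432670.
Voluntary surrender to law enforcement (−20%): $432670 × 0.8 = $346136.
Victim suffered great bodily injury (+30%): $346136 × 1.3 = $449976.80.
$449976.80 is within the $625000 maximum.
Rounded to the nearest dollar: $449977.

$449977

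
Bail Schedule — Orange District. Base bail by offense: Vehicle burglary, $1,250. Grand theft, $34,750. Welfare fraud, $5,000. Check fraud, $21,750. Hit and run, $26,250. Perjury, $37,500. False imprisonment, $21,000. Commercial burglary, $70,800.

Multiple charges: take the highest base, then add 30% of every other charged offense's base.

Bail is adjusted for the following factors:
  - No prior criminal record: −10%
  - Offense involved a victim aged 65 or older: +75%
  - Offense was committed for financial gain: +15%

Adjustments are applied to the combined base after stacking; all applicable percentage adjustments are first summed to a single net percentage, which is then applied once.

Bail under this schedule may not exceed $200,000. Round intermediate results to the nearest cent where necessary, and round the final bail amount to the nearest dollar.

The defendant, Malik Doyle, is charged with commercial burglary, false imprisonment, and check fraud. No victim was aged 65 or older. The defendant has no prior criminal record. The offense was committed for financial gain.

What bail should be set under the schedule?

Base amounts from the schedule: commercial burglary $70,800; false imprisonment $21,000; check fraud $21,750.
Stacking rule: highest base plus 30% of each additional charge. Highest is commercial burglary at $70,800. Additional: $21,000 × 30% = $6,300; $21,750 × 30% = $6,525. Combined base = $70,800 + $12,825 = $83,625.
Net percentage adjustment: −10% +15% = +5%. $83,625 × 1.05 = $87,806.25.
$87,806.25 is within the $200,000 maximum.
Rounded to the nearest dollar: $87,806.

$87,806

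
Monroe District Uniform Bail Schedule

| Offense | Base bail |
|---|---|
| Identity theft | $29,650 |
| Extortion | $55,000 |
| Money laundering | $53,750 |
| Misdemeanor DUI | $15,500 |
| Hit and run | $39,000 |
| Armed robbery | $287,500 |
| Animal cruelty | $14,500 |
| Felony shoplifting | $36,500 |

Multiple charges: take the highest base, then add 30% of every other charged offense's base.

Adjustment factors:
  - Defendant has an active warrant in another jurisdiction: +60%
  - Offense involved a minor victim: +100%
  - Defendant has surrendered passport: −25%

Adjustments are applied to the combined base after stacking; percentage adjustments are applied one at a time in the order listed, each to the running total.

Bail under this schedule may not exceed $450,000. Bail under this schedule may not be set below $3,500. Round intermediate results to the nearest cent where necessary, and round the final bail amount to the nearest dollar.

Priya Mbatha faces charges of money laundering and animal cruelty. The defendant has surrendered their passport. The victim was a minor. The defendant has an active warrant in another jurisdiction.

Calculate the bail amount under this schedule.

Base amounts from the schedule: money laundering $53,750; animal cruelty $14,500.
Stacking rule: highest base plus 30% of each additional charge. Highest is money laundering at $53,750. Additional: $14,500 × 30% = $4,350. Combined base = $53,750 + $4,350 = $58,100.
Defendant has an active warrant in another jurisdiction (+60%): $58,100 × 1.6 = $92,960.
Offense involved a minor victim (+100%): $92,960 × 2 = $185,920.
Defendant has surrendered passport (−25%): $185,920 × 0.75 = $139,440.
$139,440 is within the $450,000 maximum.
$139,440 is at or above the $3,500 minimum.

$139,440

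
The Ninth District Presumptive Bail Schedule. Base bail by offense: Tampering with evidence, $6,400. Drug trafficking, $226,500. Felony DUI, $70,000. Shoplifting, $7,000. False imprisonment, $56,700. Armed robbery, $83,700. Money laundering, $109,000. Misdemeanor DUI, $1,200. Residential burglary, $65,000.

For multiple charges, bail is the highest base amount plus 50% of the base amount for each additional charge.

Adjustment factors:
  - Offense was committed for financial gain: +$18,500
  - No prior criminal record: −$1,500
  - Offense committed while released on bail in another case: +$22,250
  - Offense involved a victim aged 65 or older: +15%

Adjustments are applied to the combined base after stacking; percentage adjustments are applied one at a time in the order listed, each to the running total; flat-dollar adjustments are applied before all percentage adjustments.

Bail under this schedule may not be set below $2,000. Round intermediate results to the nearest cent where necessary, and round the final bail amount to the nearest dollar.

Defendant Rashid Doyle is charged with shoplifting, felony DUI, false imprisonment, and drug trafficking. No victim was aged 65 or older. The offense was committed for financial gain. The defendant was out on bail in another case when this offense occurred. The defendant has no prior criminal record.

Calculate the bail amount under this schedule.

$332,600

Base amounts from the schedule: shoplifting $7,000; felony DUI $70,000; false imprisonment $56,700; drug trafficking $226,500.
Stacking rule: highest base plus 50% of each additional charge. Highest is drug trafficking at $226,500. Additional: $7,000 × 50% = $3,500; $70,000 × 50% = $35,000; $56,700 × 50% = $28,350. Combined base = $226,500 + $66,850 = $293,350.
Offense was committed for financial gain (+$18,500 flat): $293,350 + $18,500 = $311,850.
No prior criminal record (−$1,500 flat): $311,850 − $1,500 = $310,350.
Offense committed while released on bail in another case (+$22,250 flat): $310,350 + $22,250 = $332,600.
$332,600 is at or above the $2,000 minimum.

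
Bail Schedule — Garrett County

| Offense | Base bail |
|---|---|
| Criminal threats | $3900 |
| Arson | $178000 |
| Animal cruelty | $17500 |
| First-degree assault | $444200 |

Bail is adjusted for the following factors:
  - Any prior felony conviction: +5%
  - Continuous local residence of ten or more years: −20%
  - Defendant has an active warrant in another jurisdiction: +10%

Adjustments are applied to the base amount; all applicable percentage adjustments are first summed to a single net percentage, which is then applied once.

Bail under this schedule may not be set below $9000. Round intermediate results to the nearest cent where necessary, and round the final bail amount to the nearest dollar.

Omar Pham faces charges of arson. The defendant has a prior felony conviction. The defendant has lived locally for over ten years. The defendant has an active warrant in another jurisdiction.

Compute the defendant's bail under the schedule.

$169100

Base amounts from the schedule: arson $178000.
Single charge. Combined base = $178000.
Net percentage adjustment: +5% −20% +10% = −5%. $178000 × 0.95 = $169100.
$169100 is at or above the $9000 minimum.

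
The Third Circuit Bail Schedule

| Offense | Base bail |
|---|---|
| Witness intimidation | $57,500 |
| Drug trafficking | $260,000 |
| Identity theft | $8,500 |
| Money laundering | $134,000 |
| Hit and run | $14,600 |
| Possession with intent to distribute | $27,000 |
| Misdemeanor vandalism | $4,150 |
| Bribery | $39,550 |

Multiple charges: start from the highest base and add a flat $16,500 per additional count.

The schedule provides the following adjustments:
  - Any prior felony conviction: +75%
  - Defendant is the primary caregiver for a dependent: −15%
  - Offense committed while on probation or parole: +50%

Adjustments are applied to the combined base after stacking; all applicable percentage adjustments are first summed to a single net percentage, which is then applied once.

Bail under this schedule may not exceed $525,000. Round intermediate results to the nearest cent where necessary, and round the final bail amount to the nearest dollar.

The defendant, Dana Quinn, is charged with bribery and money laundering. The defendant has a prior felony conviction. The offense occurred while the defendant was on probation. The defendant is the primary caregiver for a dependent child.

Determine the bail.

$316,050

Base amounts from the schedule: bribery $39,550; money laundering $134,000.
Stacking rule: highest base plus $16,500 per additional charge. Highest is money laundering at $134,000; 1 additional charge → +$16,500. Combined base = $150,500.
Net percentage adjustment: +75% −15% +50% = +110%. $150,500 × 2.1 = $316,050.
$316,050 is within the $525,000 maximum.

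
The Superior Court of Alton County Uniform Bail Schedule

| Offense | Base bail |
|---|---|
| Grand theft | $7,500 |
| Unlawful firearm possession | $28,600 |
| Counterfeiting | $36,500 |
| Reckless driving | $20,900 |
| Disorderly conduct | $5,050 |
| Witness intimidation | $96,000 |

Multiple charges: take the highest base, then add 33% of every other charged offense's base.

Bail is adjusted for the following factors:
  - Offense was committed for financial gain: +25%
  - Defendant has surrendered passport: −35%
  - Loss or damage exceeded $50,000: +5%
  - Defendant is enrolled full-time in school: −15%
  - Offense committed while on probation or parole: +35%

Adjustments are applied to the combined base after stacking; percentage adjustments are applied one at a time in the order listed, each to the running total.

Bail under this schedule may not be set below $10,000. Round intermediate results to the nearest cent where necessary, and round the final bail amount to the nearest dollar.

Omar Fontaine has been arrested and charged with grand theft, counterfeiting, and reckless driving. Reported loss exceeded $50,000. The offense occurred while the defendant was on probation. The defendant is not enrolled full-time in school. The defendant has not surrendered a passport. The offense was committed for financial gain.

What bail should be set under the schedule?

Base amounts from the schedule: grand theft $7,500; counterfeiting $36,500; reckless driving $20,900.
Stacking rule: highest base plus 33% of each additional charge. Highest is counterfeiting at $36,500. Additional: $7,500 × 33% = $2,475; $20,900 × 33% = $6,897. Combined base = $36,500 + $9,372 = $45,872.
Offense was committed for financial gain (+25%): $45,872 × 1.25 = $57,340.
Loss or damage exceeded $50,000 (+5%): $57,340 × 1.05 = $60,207.
Offense committed while on probation or parole (+35%): $60,207 × 1.35 = $81,279.45.
$81,279.45 is at or above the $10,000 minimum.
Rounded to the nearest dollar: $81,279.

$81,279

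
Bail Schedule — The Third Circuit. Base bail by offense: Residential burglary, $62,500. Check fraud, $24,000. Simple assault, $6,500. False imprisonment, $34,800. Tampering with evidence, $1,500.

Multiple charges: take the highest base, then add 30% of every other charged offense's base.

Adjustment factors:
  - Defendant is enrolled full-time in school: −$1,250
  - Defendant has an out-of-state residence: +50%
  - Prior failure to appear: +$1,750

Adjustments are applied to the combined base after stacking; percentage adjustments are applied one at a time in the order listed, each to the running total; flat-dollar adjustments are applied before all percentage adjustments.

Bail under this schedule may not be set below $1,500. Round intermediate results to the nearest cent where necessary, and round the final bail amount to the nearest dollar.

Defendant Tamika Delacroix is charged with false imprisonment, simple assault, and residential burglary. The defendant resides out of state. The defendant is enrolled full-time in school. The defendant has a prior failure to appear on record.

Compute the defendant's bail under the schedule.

$113,085

Base amounts from the schedule: false imprisonment $34,800; simple assault $6,500; residential burglary $62,500.
Stacking rule: highest base plus 30% of each additional charge. Highest is residential burglary at $62,500. Additional: $34,800 × 30% = $10,440; $6,500 × 30% = $1,950. Combined base = $62,500 + $12,390 = $74,890.
Defendant is enrolled full-time in school (−$1,250 flat): $74,890 − $1,250 = $73,640.
Prior failure to appear (+$1,750 flat): $73,640 + $1,750 = $75,390.
Defendant has an out-of-state residence (+50%): $75,390 × 1.5 = $113,085.
$113,085 is at or above the $1,500 minimum.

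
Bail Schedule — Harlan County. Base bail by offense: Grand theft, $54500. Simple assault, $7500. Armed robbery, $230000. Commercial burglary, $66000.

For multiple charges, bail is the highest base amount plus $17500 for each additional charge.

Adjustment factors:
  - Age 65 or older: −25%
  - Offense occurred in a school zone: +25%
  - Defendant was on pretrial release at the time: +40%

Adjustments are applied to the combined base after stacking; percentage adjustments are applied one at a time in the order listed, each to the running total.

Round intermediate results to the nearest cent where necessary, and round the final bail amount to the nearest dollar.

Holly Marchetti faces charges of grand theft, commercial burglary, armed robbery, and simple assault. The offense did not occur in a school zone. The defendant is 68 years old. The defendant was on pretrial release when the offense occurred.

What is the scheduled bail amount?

Base amounts from the schedule: grand theft $54500; commercial burglary $66000; armed robbery $230000; simple assault $7500.
Stacking rule: highest base plus $17500 per additional charge. Highest is armed robbery at $230000; 3 additional charges → +$52500. Combined base = $282500.
Age 65 or older (−25%): $282500 × 0.75 = $211875.
Defendant was on pretrial release at the time (+40%): $211875 × 1.4 = $296625.

$296625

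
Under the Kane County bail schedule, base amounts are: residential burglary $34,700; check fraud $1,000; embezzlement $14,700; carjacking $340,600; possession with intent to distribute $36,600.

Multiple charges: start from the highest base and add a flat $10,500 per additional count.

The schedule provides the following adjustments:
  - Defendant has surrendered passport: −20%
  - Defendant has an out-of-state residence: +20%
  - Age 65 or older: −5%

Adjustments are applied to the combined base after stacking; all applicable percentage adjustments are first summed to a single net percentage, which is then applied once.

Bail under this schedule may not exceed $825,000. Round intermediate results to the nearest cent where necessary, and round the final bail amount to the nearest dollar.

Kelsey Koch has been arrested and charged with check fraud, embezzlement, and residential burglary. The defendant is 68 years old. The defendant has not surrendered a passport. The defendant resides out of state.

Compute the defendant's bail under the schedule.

$64,055

Base amounts from the schedule: check fraud $1,000; embezzlement $14,700; residential burglary $34,700.
Stacking rule: highest base plus $10,500 per additional charge. Highest is residential burglary at $34,700; 2 additional charges → +$21,000. Combined base = $55,700.
Net percentage adjustment: +20% −5% = +15%. $55,700 × 1.15 = $64,055.
$64,055 is within the $825,000 maximum.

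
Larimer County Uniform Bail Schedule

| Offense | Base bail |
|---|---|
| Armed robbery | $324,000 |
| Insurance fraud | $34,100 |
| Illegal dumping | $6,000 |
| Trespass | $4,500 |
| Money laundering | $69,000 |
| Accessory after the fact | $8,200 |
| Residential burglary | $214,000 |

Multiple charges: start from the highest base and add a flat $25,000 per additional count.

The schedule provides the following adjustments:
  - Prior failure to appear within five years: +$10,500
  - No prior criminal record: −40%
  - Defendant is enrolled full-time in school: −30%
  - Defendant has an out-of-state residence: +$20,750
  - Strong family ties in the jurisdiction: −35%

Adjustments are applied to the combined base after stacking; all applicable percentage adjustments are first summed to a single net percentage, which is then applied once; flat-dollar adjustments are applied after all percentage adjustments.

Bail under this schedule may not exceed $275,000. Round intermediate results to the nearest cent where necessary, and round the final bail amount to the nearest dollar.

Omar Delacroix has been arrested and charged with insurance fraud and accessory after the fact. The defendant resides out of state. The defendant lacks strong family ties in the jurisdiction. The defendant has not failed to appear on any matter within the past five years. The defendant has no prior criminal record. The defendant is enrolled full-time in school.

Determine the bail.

Base amounts from the schedule: insurance fraud $34,100; accessory after the fact $8,200.
Stacking rule: highest base plus $25,000 per additional charge. Highest is insurance fraud at $34,100; 1 additional charge → +$25,000. Combined base = $59,100.
Net percentage adjustment: −40% −30% = −70%. $59,100 × 0.3 = $17,730.
Defendant has an out-of-state residence (+$20,750 flat): $17,730 + $20,750 = $38,480.
$38,480 is within the $275,000 maximum.

$38,480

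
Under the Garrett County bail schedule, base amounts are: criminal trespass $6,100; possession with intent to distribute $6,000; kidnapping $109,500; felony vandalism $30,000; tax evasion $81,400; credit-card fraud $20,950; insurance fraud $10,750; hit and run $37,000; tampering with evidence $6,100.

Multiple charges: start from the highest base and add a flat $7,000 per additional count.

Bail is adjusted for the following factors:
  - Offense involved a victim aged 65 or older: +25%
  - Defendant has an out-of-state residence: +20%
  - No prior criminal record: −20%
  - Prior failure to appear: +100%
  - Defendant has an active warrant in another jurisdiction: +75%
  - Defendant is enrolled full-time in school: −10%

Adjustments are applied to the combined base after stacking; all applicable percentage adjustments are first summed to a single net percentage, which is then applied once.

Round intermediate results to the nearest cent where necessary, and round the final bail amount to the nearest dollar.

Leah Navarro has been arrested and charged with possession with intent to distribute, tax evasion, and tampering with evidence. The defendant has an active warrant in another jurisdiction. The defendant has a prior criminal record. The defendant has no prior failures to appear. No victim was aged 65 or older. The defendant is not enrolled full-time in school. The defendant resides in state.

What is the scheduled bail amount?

$166,950

Base amounts from the schedule: possession with intent to distribute $6,000; tax evasion $81,400; tampering with evidence $6,100.
Stacking rule: highest base plus $7,000 per additional charge. Highest is tax evasion at $81,400; 2 additional charges → +$14,000. Combined base = $95,400.
Defendant has an active warrant in another jurisdiction (+75%): $95,400 × 1.75 = $166,950.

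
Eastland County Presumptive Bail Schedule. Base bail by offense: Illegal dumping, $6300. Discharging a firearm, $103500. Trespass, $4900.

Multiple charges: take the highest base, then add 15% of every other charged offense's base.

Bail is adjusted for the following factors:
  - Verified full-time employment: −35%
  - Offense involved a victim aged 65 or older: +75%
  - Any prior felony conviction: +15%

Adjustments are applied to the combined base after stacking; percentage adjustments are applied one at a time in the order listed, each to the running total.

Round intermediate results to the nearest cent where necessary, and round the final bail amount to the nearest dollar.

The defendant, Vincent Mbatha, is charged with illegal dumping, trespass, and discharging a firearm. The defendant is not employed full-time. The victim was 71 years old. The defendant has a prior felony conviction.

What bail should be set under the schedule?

Base amounts from the schedule: illegal dumping $6300; trespass $4900; discharging a firearm $103500.
Stacking rule: highest base plus 15% of each additional charge. Highest is discharging a firearm at $103500. Additional: $6300 × 15% = $945; $4900 × 15% = $735. Combined base = $103500 + $1680 = $105180.
Offense involved a victim aged 65 or older (+75%): $105180 × 1.75 = $184065.
Any prior felony conviction (+15%): $184065 × 1.15 = $211674.75.
Rounded to the nearest dollar: $211675.

$211675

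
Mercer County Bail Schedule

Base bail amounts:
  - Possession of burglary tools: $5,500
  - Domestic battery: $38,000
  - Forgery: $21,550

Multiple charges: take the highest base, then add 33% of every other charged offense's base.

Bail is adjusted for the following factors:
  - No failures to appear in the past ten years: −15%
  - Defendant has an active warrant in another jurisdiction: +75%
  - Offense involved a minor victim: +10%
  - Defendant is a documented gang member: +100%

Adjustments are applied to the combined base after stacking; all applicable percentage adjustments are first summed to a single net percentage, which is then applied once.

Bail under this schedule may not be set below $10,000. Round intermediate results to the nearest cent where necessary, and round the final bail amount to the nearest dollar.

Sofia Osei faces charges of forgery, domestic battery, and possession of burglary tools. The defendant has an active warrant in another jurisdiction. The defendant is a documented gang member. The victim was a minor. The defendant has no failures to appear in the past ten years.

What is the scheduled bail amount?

Base amounts from the schedule: forgery $21,550; domestic battery $38,000; possession of burglary tools $5,500.
Stacking rule: highest base plus 33% of each additional charge. Highest is domestic battery at $38,000. Additional: $21,550 × 33% = $7,111.50; $5,500 × 33% = $1,815. Combined base = $38,000 + $8,926.50 = $46,926.50.
Net percentage adjustment: −15% +75% +10% +100% = +170%. $46,926.50 × 2.7 = $126,701.55.
$126,701.55 is at or above the $10,000 minimum.
Rounded to the nearest dollar: $126,702.

$126,702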